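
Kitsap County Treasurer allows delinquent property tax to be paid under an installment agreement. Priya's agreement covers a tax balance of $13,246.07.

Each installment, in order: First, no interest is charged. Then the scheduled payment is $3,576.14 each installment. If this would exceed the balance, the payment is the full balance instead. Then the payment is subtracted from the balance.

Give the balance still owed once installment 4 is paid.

Installment 1: opening $13,246.07; payment $3,576.14; balance $9,669.93
Installment 2: opening $9,669.93; payment $3,576.14; balance $6,093.79
Installment 3: opening $6,093.79; payment $3,576.14; balance $2,517.65
Installment 4: opening $2,517.65; payment $2,517.65; balance $0.00

$0.00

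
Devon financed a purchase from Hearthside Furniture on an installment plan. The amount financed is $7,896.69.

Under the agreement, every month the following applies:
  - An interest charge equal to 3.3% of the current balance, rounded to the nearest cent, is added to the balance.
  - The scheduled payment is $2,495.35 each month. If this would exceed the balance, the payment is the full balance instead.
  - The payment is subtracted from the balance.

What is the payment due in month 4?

$1,000.70

Month 1: opening $7,896.69; interest $260.59 → $8,157.28; payment $2,495.35; balance $5,661.93
Month 2: opening $5,661.93; interest $186.84 → $5,848.77; payment $2,495.35; balance $3,353.42
Month 3: opening $3,353.42; interest $110.66 → $3,464.08; payment $2,495.35; balance $968.73
Month 4: opening $968.73; interest $31.97 → $1,000.70; payment $1,000.70; balance $0.00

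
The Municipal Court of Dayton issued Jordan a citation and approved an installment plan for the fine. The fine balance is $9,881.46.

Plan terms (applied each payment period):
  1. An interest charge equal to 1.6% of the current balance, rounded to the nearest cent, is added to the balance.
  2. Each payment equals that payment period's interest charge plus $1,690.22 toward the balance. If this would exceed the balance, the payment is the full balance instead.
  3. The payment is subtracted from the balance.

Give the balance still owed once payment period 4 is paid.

Payment period 1: $9,881.46 +$158.10 interest = $10,039.56; pay $1,848.32 → $8,191.24
Payment period 2: $8,191.24 +$131.06 interest = $8,322.30; pay $1,821.28 → $6,501.02
Payment period 3: $6,501.02 +$104.02 interest = $6,605.04; pay $1,794.24 → $4,810.80
Payment period 4: $4,810.80 +$76.97 interest = $4,887.77; pay $1,767.19 → $3,120.58

$3,120.58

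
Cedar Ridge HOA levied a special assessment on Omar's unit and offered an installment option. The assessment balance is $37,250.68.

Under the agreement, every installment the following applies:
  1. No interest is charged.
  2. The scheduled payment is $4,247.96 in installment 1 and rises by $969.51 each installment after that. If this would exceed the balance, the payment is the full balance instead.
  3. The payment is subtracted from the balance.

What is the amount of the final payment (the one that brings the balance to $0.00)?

$6,315.78

Installment 1: $37,250.68 − $4,247.96 → $33,002.72
Installment 2: $33,002.72 − $5,217.47 → $27,785.25
Installment 3: $27,785.25 − $6,186.98 → $21,598.27
Installment 4: $21,598.27 − $7,156.49 → $14,441.78
Installment 5: $14,441.78 − $8,126.00 → $6,315.78
Installment 6: $6,315.78 − $6,315.78 → $0.00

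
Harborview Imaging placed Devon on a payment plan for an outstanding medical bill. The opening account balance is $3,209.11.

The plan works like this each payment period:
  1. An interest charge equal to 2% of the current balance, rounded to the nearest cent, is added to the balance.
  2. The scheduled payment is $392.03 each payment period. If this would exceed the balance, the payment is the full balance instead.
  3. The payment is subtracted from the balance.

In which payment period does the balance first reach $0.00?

Payment period 1: $3,209.11 +$64.18 interest = $3,273.29; pay $392.03 → $2,881.26
Payment period 2: $2,881.26 +$57.63 interest = $2,938.89; pay $392.03 → $2,546.86
Payment period 3: $2,546.86 +$50.94 interest = $2,597.80; pay $392.03 → $2,205.77
Payment period 4: $2,205.77 +$44.12 interest = $2,249.89; pay $392.03 → $1,857.86
Payment period 5: $1,857.86 +$37.16 interest = $1,895.02; pay $392.03 → $1,502.99
Payment period 6: $1,502.99 +$30.06 interest = $1,533.05; pay $392.03 → $1,141.02
Payment period 7: $1,141.02 +$22.82 interest = $1,163.84; pay $392.03 → $771.81
Payment period 8: $771.81 +$15.44 interest = $787.25; pay $392.03 → $395.22
Payment period 9: $395.22 +$7.90 interest = $403.12; pay $392.03 → $11.09
Payment period 10: $11.09 +$0.22 interest = $11.31; pay $11.31 → $0.00
Balance reaches $0.00 in payment period 10.

10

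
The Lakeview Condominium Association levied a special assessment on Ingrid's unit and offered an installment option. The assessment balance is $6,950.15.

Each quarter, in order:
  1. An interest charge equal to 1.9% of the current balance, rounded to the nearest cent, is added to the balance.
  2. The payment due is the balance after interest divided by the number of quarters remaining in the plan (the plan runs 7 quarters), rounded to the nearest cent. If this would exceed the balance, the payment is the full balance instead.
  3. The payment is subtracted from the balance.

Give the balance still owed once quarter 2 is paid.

Quarter 1: $6,950.15 +$132.05 interest = $7,082.20; pay $1,011.74 → $6,070.46
Quarter 2: $6,070.46 +$115.34 interest = $6,185.80; pay $1,030.97 → $5,154.83

$5,154.83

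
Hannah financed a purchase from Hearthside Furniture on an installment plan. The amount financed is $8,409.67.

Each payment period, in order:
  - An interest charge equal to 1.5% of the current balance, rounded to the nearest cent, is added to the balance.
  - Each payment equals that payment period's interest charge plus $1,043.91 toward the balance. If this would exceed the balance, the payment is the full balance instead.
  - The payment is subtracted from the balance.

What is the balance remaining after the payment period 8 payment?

Payment period 1: $8,409.67 +$126.15 interest = $8,535.82; pay $1,170.06 → $7,365.76
Payment period 2: $7,365.76 +$110.49 interest = $7,476.25; pay $1,154.40 → $6,321.85
Payment period 3: $6,321.85 +$94.83 interest = $6,416.68; pay $1,138.74 → $5,277.94
Payment period 4: $5,277.94 +$79.17 interest = $5,357.11; pay $1,123.08 → $4,234.03
Payment period 5: $4,234.03 +$63.51 interest = $4,297.54; pay $1,107.42 → $3,190.12
Payment period 6: $3,190.12 +$47.85 interest = $3,237.97; pay $1,091.76 → $2,146.21
Payment period 7: $2,146.21 +$32.19 interest = $2,178.40; pay $1,076.10 → $1,102.30
Payment period 8: $1,102.30 +$16.53 interest = $1,118.83; pay $1,060.44 → $58.39

$58.39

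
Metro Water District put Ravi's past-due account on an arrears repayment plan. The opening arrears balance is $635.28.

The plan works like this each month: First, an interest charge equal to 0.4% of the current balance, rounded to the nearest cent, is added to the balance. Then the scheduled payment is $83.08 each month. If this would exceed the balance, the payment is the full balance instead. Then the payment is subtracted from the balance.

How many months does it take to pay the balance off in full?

8

Month 1: opening $635.28; interest $2.54 → $637.82; payment $83.08; balance $554.74
Month 2: opening $554.74; interest $2.22 → $556.96; payment $83.08; balance $473.88
Month 3: opening $473.88; interest $1.90 → $475.78; payment $83.08; balance $392.70
Month 4: opening $392.70; interest $1.57 → $394.27; payment $83.08; balance $311.19
Month 5: opening $311.19; interest $1.24 → $312.43; payment $83.08; balance $229.35
Month 6: opening $229.35; interest $0.92 → $230.27; payment $83.08; balance $147.19
Month 7: opening $147.19; interest $0.59 → $147.78; payment $83.08; balance $64.70
Month 8: opening $64.70; interest $0.26 → $64.96; payment $64.96; balance $0.00
Balance reaches $0.00 in month 8.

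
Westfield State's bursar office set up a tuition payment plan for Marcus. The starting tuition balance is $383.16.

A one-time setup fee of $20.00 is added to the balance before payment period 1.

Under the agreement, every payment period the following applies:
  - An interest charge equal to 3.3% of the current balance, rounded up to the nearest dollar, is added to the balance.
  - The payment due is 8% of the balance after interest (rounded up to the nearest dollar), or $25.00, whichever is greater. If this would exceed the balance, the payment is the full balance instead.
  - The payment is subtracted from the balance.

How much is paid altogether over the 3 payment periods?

$97.00

Payment period 1: opening $403.16; interest $14.00 → $417.16; payment $34.00; balance $383.16
Payment period 2: opening $383.16; interest $13.00 → $396.16; payment $32.00; balance $364.16
Payment period 3: opening $364.16; interest $13.00 → $377.16; payment $31.00; balance $346.16
Total paid: $97.00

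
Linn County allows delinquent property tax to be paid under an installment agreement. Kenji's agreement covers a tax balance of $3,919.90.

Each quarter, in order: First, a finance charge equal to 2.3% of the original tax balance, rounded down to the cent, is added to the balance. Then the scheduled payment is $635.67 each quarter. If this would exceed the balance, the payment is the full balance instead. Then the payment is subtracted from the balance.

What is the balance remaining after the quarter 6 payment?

# | Opening | Interest | Payment | End bal
1 | $3,919.90 | $90.15 | $635.67 | $3,374.38
2 | $3,374.38 | $90.15 | $635.67 | $2,828.86
3 | $2,828.86 | $90.15 | $635.67 | $2,283.34
4 | $2,283.34 | $90.15 | $635.67 | $1,737.82
5 | $1,737.82 | $90.15 | $635.67 | $1,192.30
6 | $1,192.30 | $90.15 | $635.67 | $646.78

$646.78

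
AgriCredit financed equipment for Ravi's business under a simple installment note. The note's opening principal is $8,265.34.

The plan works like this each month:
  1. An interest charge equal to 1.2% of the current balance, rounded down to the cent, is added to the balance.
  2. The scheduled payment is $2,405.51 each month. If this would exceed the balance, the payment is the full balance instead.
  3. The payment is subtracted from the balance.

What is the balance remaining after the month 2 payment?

Month 1: opening $8,265.34; interest $99.18 → $8,364.52; payment $2,405.51; balance $5,959.01
Month 2: opening $5,959.01; interest $71.50 → $6,030.51; payment $2,405.51; balance $3,625.00

$3,625.00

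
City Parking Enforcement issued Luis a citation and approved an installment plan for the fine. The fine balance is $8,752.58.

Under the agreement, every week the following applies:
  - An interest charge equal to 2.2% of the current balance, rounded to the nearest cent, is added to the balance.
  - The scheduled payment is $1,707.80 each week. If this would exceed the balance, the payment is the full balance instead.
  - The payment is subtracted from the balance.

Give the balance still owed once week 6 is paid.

Week 1: opening $8,752.58; interest $192.56 → $8,945.14; payment $1,707.80; balance $7,237.34
Week 2: opening $7,237.34; interest $159.22 → $7,396.56; payment $1,707.80; balance $5,688.76
Week 3: opening $5,688.76; interest $125.15 → $5,813.91; payment $1,707.80; balance $4,106.11
Week 4: opening $4,106.11; interest $90.33 → $4,196.44; payment $1,707.80; balance $2,488.64
Week 5: opening $2,488.64; interest $54.75 → $2,543.39; payment $1,707.80; balance $835.59
Week 6: opening $835.59; interest $18.38 → $853.97; payment $853.97; balance $0.00

$0.00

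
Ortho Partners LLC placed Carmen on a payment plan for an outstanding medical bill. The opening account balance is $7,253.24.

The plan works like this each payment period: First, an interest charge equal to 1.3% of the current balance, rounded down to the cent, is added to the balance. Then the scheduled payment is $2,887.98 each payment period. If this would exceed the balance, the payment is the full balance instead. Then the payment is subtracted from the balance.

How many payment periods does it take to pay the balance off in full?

3

Payment period 1: $7,253.24 +$94.29 interest = $7,347.53; pay $2,887.98 → $4,459.55
Payment period 2: $4,459.55 +$57.97 interest = $4,517.52; pay $2,887.98 → $1,629.54
Payment period 3: $1,629.54 +$21.18 interest = $1,650.72; pay $1,650.72 → $0.00
Balance reaches $0.00 in payment period 3.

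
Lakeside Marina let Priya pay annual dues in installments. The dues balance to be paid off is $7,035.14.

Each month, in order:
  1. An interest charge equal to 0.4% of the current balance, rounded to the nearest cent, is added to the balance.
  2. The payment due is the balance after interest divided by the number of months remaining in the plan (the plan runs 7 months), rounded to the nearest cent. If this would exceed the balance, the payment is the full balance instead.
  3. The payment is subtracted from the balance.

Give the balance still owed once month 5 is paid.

$2,050.55

Month 1: $7,035.14 +$28.14 interest = $7,063.28; pay $1,009.04 → $6,054.24
Month 2: $6,054.24 +$24.22 interest = $6,078.46; pay $1,013.08 → $5,065.38
Month 3: $5,065.38 +$20.26 interest = $5,085.64; pay $1,017.13 → $4,068.51
Month 4: $4,068.51 +$16.27 interest = $4,084.78; pay $1,021.20 → $3,063.58
Month 5: $3,063.58 +$12.25 interest = $3,075.83; pay $1,025.28 → $2,050.55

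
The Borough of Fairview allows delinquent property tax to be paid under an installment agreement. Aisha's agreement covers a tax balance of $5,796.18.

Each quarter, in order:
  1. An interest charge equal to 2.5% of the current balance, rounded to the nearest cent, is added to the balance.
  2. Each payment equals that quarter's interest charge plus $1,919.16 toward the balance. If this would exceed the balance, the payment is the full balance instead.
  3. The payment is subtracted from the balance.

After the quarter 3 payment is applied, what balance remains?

Quarter 1: $5,796.18 +$144.90 interest = $5,941.08; pay $2,064.06 → $3,877.02
Quarter 2: $3,877.02 +$96.93 interest = $3,973.95; pay $2,016.09 → $1,957.86
Quarter 3: $1,957.86 +$48.95 interest = $2,006.81; pay $1,968.11 → $38.70

$38.70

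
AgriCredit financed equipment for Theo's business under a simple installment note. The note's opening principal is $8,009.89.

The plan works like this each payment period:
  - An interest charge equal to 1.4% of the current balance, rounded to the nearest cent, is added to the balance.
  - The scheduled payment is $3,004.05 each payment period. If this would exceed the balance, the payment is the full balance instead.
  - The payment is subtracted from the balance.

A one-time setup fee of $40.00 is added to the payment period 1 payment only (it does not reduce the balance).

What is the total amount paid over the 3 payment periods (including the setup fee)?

$8,264.28

Payment period 1: opening $8,009.89; interest $112.14 → $8,122.03; payment $3,004.05 (+ $40.00 fee); balance $5,117.98
Payment period 2: opening $5,117.98; interest $71.65 → $5,189.63; payment $3,004.05; balance $2,185.58
Payment period 3: opening $2,185.58; interest $30.60 → $2,216.18; payment $2,216.18; balance $0.00
Total paid: $8,264.28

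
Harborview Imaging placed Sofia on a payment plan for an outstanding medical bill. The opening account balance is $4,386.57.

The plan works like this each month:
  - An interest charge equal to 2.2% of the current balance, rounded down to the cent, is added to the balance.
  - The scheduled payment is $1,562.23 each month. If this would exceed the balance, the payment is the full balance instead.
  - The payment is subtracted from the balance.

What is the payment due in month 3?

Month 1: $4,386.57 +$96.50 interest = $4,483.07; pay $1,562.23 → $2,920.84
Month 2: $2,920.84 +$64.25 interest = $2,985.09; pay $1,562.23 → $1,422.86
Month 3: $1,422.86 +$31.30 interest = $1,454.16; pay $1,454.16 → $0.00

$1,454.16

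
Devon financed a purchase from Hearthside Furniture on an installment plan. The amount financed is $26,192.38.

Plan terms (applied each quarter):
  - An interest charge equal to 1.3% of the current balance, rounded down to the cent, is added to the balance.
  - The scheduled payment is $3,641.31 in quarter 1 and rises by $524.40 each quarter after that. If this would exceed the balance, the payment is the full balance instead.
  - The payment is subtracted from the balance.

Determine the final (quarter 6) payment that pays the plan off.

Quarter 1: opening $26,192.38; interest $340.50 → $26,532.88; payment $3,641.31; balance $22,891.57
Quarter 2: opening $22,891.57; interest $297.59 → $23,189.16; payment $4,165.71; balance $19,023.45
Quarter 3: opening $19,023.45; interest $247.30 → $19,270.75; payment $4,690.11; balance $14,580.64
Quarter 4: opening $14,580.64; interest $189.54 → $14,770.18; payment $5,214.51; balance $9,555.67
Quarter 5: opening $9,555.67; interest $124.22 → $9,679.89; payment $5,738.91; balance $3,940.98
Quarter 6: opening $3,940.98; interest $51.23 → $3,992.21; payment $3,992.21; balance $0.00

$3,992.21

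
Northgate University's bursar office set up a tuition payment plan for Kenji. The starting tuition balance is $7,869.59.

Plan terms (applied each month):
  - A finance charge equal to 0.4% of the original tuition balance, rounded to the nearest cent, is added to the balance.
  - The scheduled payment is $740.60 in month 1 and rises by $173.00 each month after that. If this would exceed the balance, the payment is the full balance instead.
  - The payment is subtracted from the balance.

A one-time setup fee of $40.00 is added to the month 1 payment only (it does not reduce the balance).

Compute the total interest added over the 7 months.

Month 1: $7,869.59 +$31.48 interest = $7,901.07; pay $740.60 (+ $40.00 fee) → $7,160.47
Month 2: $7,160.47 +$31.48 interest = $7,191.95; pay $913.60 → $6,278.35
Month 3: $6,278.35 +$31.48 interest = $6,309.83; pay $1,086.60 → $5,223.23
Month 4: $5,223.23 +$31.48 interest = $5,254.71; pay $1,259.60 → $3,995.11
Month 5: $3,995.11 +$31.48 interest = $4,026.59; pay $1,432.60 → $2,593.99
Month 6: $2,593.99 +$31.48 interest = $2,625.47; pay $1,605.60 → $1,019.87
Month 7: $1,019.87 +$31.48 interest = $1,051.35; pay $1,051.35 → $0.00
Total interest: $31.48 + $31.48 + $31.48 + $31.48 + $31.48 + $31.48 + $31.48 = $220.36

$220.36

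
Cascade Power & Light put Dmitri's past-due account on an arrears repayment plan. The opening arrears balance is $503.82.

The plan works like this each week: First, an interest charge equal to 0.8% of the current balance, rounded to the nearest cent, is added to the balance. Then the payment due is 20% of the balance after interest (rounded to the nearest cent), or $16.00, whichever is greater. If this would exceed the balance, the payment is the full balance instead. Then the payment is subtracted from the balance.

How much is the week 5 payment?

$42.95

Week 1: opening $503.82; interest $4.03 → $507.85; payment $101.57; balance $406.28
Week 2: opening $406.28; interest $3.25 → $409.53; payment $81.91; balance $327.62
Week 3: opening $327.62; interest $2.62 → $330.24; payment $66.05; balance $264.19
Week 4: opening $264.19; interest $2.11 → $266.30; payment $53.26; balance $213.04
Week 5: opening $213.04; interest $1.70 → $214.74; payment $42.95; balance $171.79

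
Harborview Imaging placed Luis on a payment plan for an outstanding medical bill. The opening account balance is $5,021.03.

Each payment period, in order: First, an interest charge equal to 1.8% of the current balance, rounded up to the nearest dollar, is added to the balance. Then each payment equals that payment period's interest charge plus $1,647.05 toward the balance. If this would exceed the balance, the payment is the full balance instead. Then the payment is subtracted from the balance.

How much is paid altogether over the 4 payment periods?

$5,207.03

Payment period 1: $5,021.03 +$91.00 interest = $5,112.03; pay $1,738.05 → $3,373.98
Payment period 2: $3,373.98 +$61.00 interest = $3,434.98; pay $1,708.05 → $1,726.93
Payment period 3: $1,726.93 +$32.00 interest = $1,758.93; pay $1,679.05 → $79.88
Payment period 4: $79.88 +$2.00 interest = $81.88; pay $81.88 → $0.00
Total paid: $5,207.03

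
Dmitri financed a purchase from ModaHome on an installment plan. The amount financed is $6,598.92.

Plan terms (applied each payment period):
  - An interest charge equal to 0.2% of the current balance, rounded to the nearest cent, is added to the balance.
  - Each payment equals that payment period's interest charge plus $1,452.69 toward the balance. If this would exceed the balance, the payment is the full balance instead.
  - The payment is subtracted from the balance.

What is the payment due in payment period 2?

$1,462.98

# | Opening | Interest | Payment | End bal
1 | $6,598.92 | $13.20 | $1,465.89 | $5,146.23
2 | $5,146.23 | $10.29 | $1,462.98 | $3,693.54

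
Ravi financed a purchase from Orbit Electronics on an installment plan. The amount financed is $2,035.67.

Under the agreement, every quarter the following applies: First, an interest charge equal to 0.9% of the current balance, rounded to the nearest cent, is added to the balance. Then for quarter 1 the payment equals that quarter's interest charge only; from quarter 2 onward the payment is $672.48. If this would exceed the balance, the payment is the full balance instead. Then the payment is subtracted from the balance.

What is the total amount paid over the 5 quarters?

$2,091.73

# | Opening | Interest | Payment | End bal
1 | $2,035.67 | $18.32 | $18.32 | $2,035.67
2 | $2,035.67 | $18.32 | $672.48 | $1,381.51
3 | $1,381.51 | $12.43 | $672.48 | $721.46
4 | $721.46 | $6.49 | $672.48 | $55.47
5 | $55.47 | $0.50 | $55.97 | $0.00
Total paid: $2,091.73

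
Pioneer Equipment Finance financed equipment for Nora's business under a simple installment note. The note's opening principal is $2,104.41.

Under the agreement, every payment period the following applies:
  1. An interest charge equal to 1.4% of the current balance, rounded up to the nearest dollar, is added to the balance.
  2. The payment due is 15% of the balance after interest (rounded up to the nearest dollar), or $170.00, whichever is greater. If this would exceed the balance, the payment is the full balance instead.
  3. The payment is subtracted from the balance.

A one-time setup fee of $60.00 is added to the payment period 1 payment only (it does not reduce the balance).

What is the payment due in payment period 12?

$36.41

Payment period 1: $2,104.41 +$30.00 interest = $2,134.41; pay $321.00 (+ $60.00 fee) → $1,813.41
Payment period 2: $1,813.41 +$26.00 interest = $1,839.41; pay $276.00 → $1,563.41
Payment period 3: $1,563.41 +$22.00 interest = $1,585.41; pay $238.00 → $1,347.41
Payment period 4: $1,347.41 +$19.00 interest = $1,366.41; pay $205.00 → $1,161.41
Payment period 5: $1,161.41 +$17.00 interest = $1,178.41; pay $177.00 → $1,001.41
Payment period 6: $1,001.41 +$15.00 interest = $1,016.41; pay $170.00 → $846.41
Payment period 7: $846.41 +$12.00 interest = $858.41; pay $170.00 → $688.41
Payment period 8: $688.41 +$10.00 interest = $698.41; pay $170.00 → $528.41
Payment period 9: $528.41 +$8.00 interest = $536.41; pay $170.00 → $366.41
Payment period 10: $366.41 +$6.00 interest = $372.41; pay $170.00 → $202.41
Payment period 11: $202.41 +$3.00 interest = $205.41; pay $170.00 → $35.41
Payment period 12: $35.41 +$1.00 interest = $36.41; pay $36.41 → $0.00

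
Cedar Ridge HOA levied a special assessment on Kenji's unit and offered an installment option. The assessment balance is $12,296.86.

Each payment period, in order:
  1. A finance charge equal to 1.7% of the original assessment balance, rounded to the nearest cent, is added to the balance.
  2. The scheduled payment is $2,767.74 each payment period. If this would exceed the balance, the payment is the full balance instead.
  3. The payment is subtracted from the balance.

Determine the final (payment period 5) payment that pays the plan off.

$2,271.15

Payment period 1: $12,296.86 +$209.05 interest = $12,505.91; pay $2,767.74 → $9,738.17
Payment period 2: $9,738.17 +$209.05 interest = $9,947.22; pay $2,767.74 → $7,179.48
Payment period 3: $7,179.48 +$209.05 interest = $7,388.53; pay $2,767.74 → $4,620.79
Payment period 4: $4,620.79 +$209.05 interest = $4,829.84; pay $2,767.74 → $2,062.10
Payment period 5: $2,062.10 +$209.05 interest = $2,271.15; pay $2,271.15 → $0.00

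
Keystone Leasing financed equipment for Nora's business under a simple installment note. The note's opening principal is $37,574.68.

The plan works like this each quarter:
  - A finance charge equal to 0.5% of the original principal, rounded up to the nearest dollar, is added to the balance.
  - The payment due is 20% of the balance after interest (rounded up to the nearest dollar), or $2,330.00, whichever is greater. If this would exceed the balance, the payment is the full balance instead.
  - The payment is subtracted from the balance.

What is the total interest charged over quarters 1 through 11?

$2,068.00

# | Opening | Interest | Payment | End bal
1 | $37,574.68 | $188.00 | $7,553.00 | $30,209.68
2 | $30,209.68 | $188.00 | $6,080.00 | $24,317.68
3 | $24,317.68 | $188.00 | $4,902.00 | $19,603.68
4 | $19,603.68 | $188.00 | $3,959.00 | $15,832.68
5 | $15,832.68 | $188.00 | $3,205.00 | $12,815.68
6 | $12,815.68 | $188.00 | $2,601.00 | $10,402.68
7 | $10,402.68 | $188.00 | $2,330.00 | $8,260.68
8 | $8,260.68 | $188.00 | $2,330.00 | $6,118.68
9 | $6,118.68 | $188.00 | $2,330.00 | $3,976.68
10 | $3,976.68 | $188.00 | $2,330.00 | $1,834.68
11 | $1,834.68 | $188.00 | $2,022.68 | $0.00
Total interest: $188.00 + $188.00 + $188.00 + $188.00 + $188.00 + $188.00 + $188.00 + $188.00 + $188.00 + $188.00 + $188.00 = $2,068.00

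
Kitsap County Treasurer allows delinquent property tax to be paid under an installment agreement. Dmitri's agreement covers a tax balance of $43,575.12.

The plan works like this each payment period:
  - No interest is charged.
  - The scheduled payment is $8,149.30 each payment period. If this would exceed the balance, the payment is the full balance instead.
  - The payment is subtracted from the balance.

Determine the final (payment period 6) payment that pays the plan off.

$2,828.62

Payment period 1: $43,575.12 − $8,149.30 → $35,425.82
Payment period 2: $35,425.82 − $8,149.30 → $27,276.52
Payment period 3: $27,276.52 − $8,149.30 → $19,127.22
Payment period 4: $19,127.22 − $8,149.30 → $10,977.92
Payment period 5: $10,977.92 − $8,149.30 → $2,828.62
Payment period 6: $2,828.62 − $2,828.62 → $0.00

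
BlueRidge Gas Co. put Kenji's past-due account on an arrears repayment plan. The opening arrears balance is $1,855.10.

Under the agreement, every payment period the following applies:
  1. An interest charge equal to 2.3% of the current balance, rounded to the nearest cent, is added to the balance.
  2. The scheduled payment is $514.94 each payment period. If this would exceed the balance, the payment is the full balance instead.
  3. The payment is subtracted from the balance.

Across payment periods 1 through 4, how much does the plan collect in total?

$1,959.60

Payment period 1: opening $1,855.10; interest $42.67 → $1,897.77; payment $514.94; balance $1,382.83
Payment period 2: opening $1,382.83; interest $31.81 → $1,414.64; payment $514.94; balance $899.70
Payment period 3: opening $899.70; interest $20.69 → $920.39; payment $514.94; balance $405.45
Payment period 4: opening $405.45; interest $9.33 → $414.78; payment $414.78; balance $0.00
Total paid: $1,959.60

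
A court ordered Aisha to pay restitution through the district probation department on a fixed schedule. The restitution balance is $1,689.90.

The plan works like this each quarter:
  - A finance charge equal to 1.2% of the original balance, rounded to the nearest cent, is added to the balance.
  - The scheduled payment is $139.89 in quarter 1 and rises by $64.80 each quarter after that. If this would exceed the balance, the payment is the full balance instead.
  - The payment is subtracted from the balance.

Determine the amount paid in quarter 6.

$463.89

Quarter 1: opening $1,689.90; interest $20.28 → $1,710.18; payment $139.89; balance $1,570.29
Quarter 2: opening $1,570.29; interest $20.28 → $1,590.57; payment $204.69; balance $1,385.88
Quarter 3: opening $1,385.88; interest $20.28 → $1,406.16; payment $269.49; balance $1,136.67
Quarter 4: opening $1,136.67; interest $20.28 → $1,156.95; payment $334.29; balance $822.66
Quarter 5: opening $822.66; interest $20.28 → $842.94; payment $399.09; balance $443.85
Quarter 6: opening $443.85; interest $20.28 → $464.13; payment $463.89; balance $0.24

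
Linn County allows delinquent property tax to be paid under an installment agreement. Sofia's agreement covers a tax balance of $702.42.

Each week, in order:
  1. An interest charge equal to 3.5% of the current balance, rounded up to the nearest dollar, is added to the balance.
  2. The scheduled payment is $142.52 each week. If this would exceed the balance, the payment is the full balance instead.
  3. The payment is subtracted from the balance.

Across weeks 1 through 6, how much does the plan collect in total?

Week 1: $702.42 +$25.00 interest = $727.42; pay $142.52 → $584.90
Week 2: $584.90 +$21.00 interest = $605.90; pay $142.52 → $463.38
Week 3: $463.38 +$17.00 interest = $480.38; pay $142.52 → $337.86
Week 4: $337.86 +$12.00 interest = $349.86; pay $142.52 → $207.34
Week 5: $207.34 +$8.00 interest = $215.34; pay $142.52 → $72.82
Week 6: $72.82 +$3.00 interest = $75.82; pay $75.82 → $0.00
Total paid: $788.42

$788.42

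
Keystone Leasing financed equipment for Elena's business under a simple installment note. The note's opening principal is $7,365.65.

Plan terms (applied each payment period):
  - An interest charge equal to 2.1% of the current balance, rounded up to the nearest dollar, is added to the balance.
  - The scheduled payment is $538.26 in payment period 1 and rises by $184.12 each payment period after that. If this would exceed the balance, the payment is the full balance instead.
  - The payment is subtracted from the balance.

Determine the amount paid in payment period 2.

# | Opening | Interest | Payment | End bal
1 | $7,365.65 | $155.00 | $538.26 | $6,982.39
2 | $6,982.39 | $147.00 | $722.38 | $6,407.01

$722.38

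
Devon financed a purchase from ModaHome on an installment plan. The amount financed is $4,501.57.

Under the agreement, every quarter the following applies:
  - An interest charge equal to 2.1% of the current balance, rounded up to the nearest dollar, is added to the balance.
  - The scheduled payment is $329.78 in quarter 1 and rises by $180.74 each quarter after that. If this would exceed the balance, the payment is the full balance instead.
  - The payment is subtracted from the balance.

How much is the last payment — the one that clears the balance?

$233.79

Quarter 1: $4,501.57 +$95.00 interest = $4,596.57; pay $329.78 → $4,266.79
Quarter 2: $4,266.79 +$90.00 interest = $4,356.79; pay $510.52 → $3,846.27
Quarter 3: $3,846.27 +$81.00 interest = $3,927.27; pay $691.26 → $3,236.01
Quarter 4: $3,236.01 +$68.00 interest = $3,304.01; pay $872.00 → $2,432.01
Quarter 5: $2,432.01 +$52.00 interest = $2,484.01; pay $1,052.74 → $1,431.27
Quarter 6: $1,431.27 +$31.00 interest = $1,462.27; pay $1,233.48 → $228.79
Quarter 7: $228.79 +$5.00 interest = $233.79; pay $233.79 → $0.00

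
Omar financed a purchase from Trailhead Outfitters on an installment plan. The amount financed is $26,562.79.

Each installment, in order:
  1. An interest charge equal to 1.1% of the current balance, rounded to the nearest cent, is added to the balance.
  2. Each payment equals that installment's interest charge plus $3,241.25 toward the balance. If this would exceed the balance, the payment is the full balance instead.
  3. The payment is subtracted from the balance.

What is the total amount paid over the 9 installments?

Installment 1: $26,562.79 +$292.19 interest = $26,854.98; pay $3,533.44 → $23,321.54
Installment 2: $23,321.54 +$256.54 interest = $23,578.08; pay $3,497.79 → $20,080.29
Installment 3: $20,080.29 +$220.88 interest = $20,301.17; pay $3,462.13 → $16,839.04
Installment 4: $16,839.04 +$185.23 interest = $17,024.27; pay $3,426.48 → $13,597.79
Installment 5: $13,597.79 +$149.58 interest = $13,747.37; pay $3,390.83 → $10,356.54
Installment 6: $10,356.54 +$113.92 interest = $10,470.46; pay $3,355.17 → $7,115.29
Installment 7: $7,115.29 +$78.27 interest = $7,193.56; pay $3,319.52 → $3,874.04
Installment 8: $3,874.04 +$42.61 interest = $3,916.65; pay $3,283.86 → $632.79
Installment 9: $632.79 +$6.96 interest = $639.75; pay $639.75 → $0.00
Total paid: $27,908.97

$27,908.97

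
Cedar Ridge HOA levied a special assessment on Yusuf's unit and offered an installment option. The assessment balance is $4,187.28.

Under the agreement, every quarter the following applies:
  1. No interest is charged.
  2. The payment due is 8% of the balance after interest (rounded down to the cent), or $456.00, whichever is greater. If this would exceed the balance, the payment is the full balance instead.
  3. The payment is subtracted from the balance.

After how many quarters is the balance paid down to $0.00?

10

Quarter 1: opening $4,187.28; payment $456.00; balance $3,731.28
Quarter 2: opening $3,731.28; payment $456.00; balance $3,275.28
Quarter 3: opening $3,275.28; payment $456.00; balance $2,819.28
Quarter 4: opening $2,819.28; payment $456.00; balance $2,363.28
Quarter 5: opening $2,363.28; payment $456.00; balance $1,907.28
Quarter 6: opening $1,907.28; payment $456.00; balance $1,451.28
Quarter 7: opening $1,451.28; payment $456.00; balance $995.28
Quarter 8: opening $995.28; payment $456.00; balance $539.28
Quarter 9: opening $539.28; payment $456.00; balance $83.28
Quarter 10: opening $83.28; payment $83.28; balance $0.00
Balance reaches $0.00 in quarter 10.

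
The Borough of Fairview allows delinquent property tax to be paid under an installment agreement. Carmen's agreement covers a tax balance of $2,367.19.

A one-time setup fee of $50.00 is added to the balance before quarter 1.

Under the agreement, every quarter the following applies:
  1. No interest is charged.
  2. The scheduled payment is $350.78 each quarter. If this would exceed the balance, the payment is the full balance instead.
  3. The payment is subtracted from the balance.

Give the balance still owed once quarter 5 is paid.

Quarter 1: $2,417.19 − $350.78 → $2,066.41
Quarter 2: $2,066.41 − $350.78 → $1,715.63
Quarter 3: $1,715.63 − $350.78 → $1,364.85
Quarter 4: $1,364.85 − $350.78 → $1,014.07
Quarter 5: $1,014.07 − $350.78 → $663.29

$663.29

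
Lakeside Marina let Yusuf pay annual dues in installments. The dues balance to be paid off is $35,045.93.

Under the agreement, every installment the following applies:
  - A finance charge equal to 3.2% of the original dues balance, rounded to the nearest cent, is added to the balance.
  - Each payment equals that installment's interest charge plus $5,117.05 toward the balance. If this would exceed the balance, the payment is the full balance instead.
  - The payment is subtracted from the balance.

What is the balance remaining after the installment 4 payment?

$14,577.73

Installment 1: $35,045.93 +$1,121.47 interest = $36,167.40; pay $6,238.52 → $29,928.88
Installment 2: $29,928.88 +$1,121.47 interest = $31,050.35; pay $6,238.52 → $24,811.83
Installment 3: $24,811.83 +$1,121.47 interest = $25,933.30; pay $6,238.52 → $19,694.78
Installment 4: $19,694.78 +$1,121.47 interest = $20,816.25; pay $6,238.52 → $14,577.73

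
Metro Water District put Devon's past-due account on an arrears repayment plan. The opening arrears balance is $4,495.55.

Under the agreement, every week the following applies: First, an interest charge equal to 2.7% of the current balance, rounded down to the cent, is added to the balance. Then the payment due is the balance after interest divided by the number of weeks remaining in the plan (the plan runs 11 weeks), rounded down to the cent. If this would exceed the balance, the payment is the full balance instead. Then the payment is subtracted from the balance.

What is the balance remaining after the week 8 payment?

Week 1: opening $4,495.55; interest $121.37 → $4,616.92; payment $419.72; balance $4,197.20
Week 2: opening $4,197.20; interest $113.32 → $4,310.52; payment $431.05; balance $3,879.47
Week 3: opening $3,879.47; interest $104.74 → $3,984.21; payment $442.69; balance $3,541.52
Week 4: opening $3,541.52; interest $95.62 → $3,637.14; payment $454.64; balance $3,182.50
Week 5: opening $3,182.50; interest $85.92 → $3,268.42; payment $466.91; balance $2,801.51
Week 6: opening $2,801.51; interest $75.64 → $2,877.15; payment $479.52; balance $2,397.63
Week 7: opening $2,397.63; interest $64.73 → $2,462.36; payment $492.47; balance $1,969.89
Week 8: opening $1,969.89; interest $53.18 → $2,023.07; payment $505.76; balance $1,517.31

$1,517.31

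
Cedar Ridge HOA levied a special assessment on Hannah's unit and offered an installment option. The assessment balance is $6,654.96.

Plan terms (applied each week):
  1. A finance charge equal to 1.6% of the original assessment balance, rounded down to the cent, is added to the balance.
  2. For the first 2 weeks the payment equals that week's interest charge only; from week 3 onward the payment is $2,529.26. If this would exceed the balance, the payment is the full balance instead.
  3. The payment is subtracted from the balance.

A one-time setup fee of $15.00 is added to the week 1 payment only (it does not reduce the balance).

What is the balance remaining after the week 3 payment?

Week 1: $6,654.96 +$106.47 interest = $6,761.43; pay $106.47 (+ $15.00 fee) → $6,654.96
Week 2: $6,654.96 +$106.47 interest = $6,761.43; pay $106.47 → $6,654.96
Week 3: $6,654.96 +$106.47 interest = $6,761.43; pay $2,529.26 → $4,232.17

$4,232.17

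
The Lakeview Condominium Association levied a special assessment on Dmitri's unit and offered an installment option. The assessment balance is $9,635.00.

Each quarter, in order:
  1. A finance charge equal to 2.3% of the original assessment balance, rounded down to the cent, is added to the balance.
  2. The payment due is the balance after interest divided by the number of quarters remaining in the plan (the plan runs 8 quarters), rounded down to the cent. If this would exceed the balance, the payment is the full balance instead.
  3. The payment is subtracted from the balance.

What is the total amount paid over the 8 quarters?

$11,407.80

# | Opening | Interest | Payment | End bal
1 | $9,635.00 | $221.60 | $1,232.07 | $8,624.53
2 | $8,624.53 | $221.60 | $1,263.73 | $7,582.40
3 | $7,582.40 | $221.60 | $1,300.66 | $6,503.34
4 | $6,503.34 | $221.60 | $1,344.98 | $5,379.96
5 | $5,379.96 | $221.60 | $1,400.39 | $4,201.17
6 | $4,201.17 | $221.60 | $1,474.25 | $2,948.52
7 | $2,948.52 | $221.60 | $1,585.06 | $1,585.06
8 | $1,585.06 | $221.60 | $1,806.66 | $0.00
Total paid: $11,407.80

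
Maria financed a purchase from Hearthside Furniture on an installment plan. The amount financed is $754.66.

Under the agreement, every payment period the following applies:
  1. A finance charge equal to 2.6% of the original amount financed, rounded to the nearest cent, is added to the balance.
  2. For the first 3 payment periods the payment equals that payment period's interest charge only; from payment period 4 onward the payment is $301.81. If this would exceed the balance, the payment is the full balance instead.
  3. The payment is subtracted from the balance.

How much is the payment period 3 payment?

$19.62

# | Opening | Interest | Payment | End bal
1 | $754.66 | $19.62 | $19.62 | $754.66
2 | $754.66 | $19.62 | $19.62 | $754.66
3 | $754.66 | $19.62 | $19.62 | $754.66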